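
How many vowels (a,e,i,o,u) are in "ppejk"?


Input: ppejk
Checking each character:
  'p' at position 0: consonant
  'p' at position 1: consonant
  'e' at position 2: vowel (running total: 1)
  'j' at position 3: consonant
  'k' at position 4: consonant
Total vowels: 1

1


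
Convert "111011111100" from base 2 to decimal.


Input: "111011111100" in base 2
Positional expansion:
  Digit '1' (value 1) x 2^11 = 2048
  Digit '1' (value 1) x 2^10 = 1024
  Digit '1' (value 1) x 2^9 = 512
  Digit '0' (value 0) x 2^8 = 0
  Digit '1' (value 1) x 2^7 = 128
  Digit '1' (value 1) x 2^6 = 64
  Digit '1' (value 1) x 2^5 = 32
  Digit '1' (value 1) x 2^4 = 16
  Digit '1' (value 1) x 2^3 = 8
  Digit '1' (value 1) x 2^2 = 4
  Digit '0' (value 0) x 2^1 = 0
  Digit '0' (value 0) x 2^0 = 0
Sum = 3836

3836


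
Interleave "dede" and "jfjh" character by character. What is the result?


Interleaving "dede" and "jfjh":
  Position 0: 'd' from first, 'j' from second => "dj"
  Position 1: 'e' from first, 'f' from second => "ef"
  Position 2: 'd' from first, 'j' from second => "dj"
  Position 3: 'e' from first, 'h' from second => "eh"
Result: djefdjeh

djefdjeh


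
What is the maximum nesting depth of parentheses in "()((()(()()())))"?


Input: "()((()(()()())))"
Tracking depth:
  Position 0 '(': depth becomes 1
  Position 1 ')': depth becomes 0
  Position 2 '(': depth becomes 1
  Position 3 '(': depth becomes 2
  Position 4 '(': depth becomes 3
  Position 5 ')': depth becomes 2
  Position 6 '(': depth becomes 3
  Position 7 '(': depth becomes 4
  Position 8 ')': depth becomes 3
  Position 9 '(': depth becomes 4
  Position 10 ')': depth becomes 3
  Position 11 '(': depth becomes 4
  Position 12 ')': depth becomes 3
  Position 13 ')': depth becomes 2
  Position 14 ')': depth becomes 1
  Position 15 ')': depth becomes 0
Maximum depth reached: 4

4


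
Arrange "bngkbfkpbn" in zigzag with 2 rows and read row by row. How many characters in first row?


Zigzag "bngkbfkpbn" into 2 rows:
Placing characters:
  'b' => row 0
  'n' => row 1
  'g' => row 0
  'k' => row 1
  'b' => row 0
  'f' => row 1
  'k' => row 0
  'p' => row 1
  'b' => row 0
  'n' => row 1
Rows:
  Row 0: "bgbkb"
  Row 1: "nkfpn"
First row length: 5

5


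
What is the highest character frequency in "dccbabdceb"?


Input: dccbabdceb
Character counts:
  'a': 1
  'b': 3
  'c': 3
  'd': 2
  'e': 1
Maximum frequency: 3

3


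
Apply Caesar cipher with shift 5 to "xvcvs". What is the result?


Caesar cipher: shift "xvcvs" by 5
  'x' (pos 23) + 5 = pos 2 = 'c'
  'v' (pos 21) + 5 = pos 0 = 'a'
  'c' (pos 2) + 5 = pos 7 = 'h'
  'v' (pos 21) + 5 = pos 0 = 'a'
  's' (pos 18) + 5 = pos 23 = 'x'
Result: cahax

cahax


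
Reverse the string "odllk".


Input: odllk
Reading characters right to left:
  Position 4: 'k'
  Position 3: 'l'
  Position 2: 'l'
  Position 1: 'd'
  Position 0: 'o'
Reversed: klldo

klldo


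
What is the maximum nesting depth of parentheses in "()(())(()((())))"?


Input: "()(())(()((())))"
Tracking depth:
  Position 0 '(': depth becomes 1
  Position 1 ')': depth becomes 0
  Position 2 '(': depth becomes 1
  Position 3 '(': depth becomes 2
  Position 4 ')': depth becomes 1
  Position 5 ')': depth becomes 0
  Position 6 '(': depth becomes 1
  Position 7 '(': depth becomes 2
  Position 8 ')': depth becomes 1
  Position 9 '(': depth becomes 2
  Position 10 '(': depth becomes 3
  Position 11 '(': depth becomes 4
  Position 12 ')': depth becomes 3
  Position 13 ')': depth becomes 2
  Position 14 ')': depth becomes 1
  Position 15 ')': depth becomes 0
Maximum depth reached: 4

4


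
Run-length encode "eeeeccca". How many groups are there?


Input: eeeeccca
Scanning for consecutive runs:
  Group 1: 'e' x 4 (positions 0-3)
  Group 2: 'c' x 3 (positions 4-6)
  Group 3: 'a' x 1 (positions 7-7)
Total groups: 3

3


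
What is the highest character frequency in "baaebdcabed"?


Input: baaebdcabed
Character counts:
  'a': 3
  'b': 3
  'c': 1
  'd': 2
  'e': 2
Maximum frequency: 3

3


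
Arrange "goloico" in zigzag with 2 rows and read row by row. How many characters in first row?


Zigzag "goloico" into 2 rows:
Placing characters:
  'g' => row 0
  'o' => row 1
  'l' => row 0
  'o' => row 1
  'i' => row 0
  'c' => row 1
  'o' => row 0
Rows:
  Row 0: "glio"
  Row 1: "ooc"
First row length: 4

4


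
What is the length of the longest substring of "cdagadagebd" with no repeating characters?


Input: "cdagadagebd"
Sliding window (track last position of each char):
  Position 0 ('c'): window [0,0] length 1 -- new best
  Position 1 ('d'): window [0,1] length 2 -- new best
  Position 2 ('a'): window [0,2] length 3 -- new best
  Position 3 ('g'): window [0,3] length 4 -- new best
  Position 4 ('a'): repeat (last at 2), move window start to 3
  Position 4 ('a'): window [3,4] length 2
  Position 5 ('d'): window [3,5] length 3
  Position 6 ('a'): repeat (last at 4), move window start to 5
  Position 6 ('a'): window [5,6] length 2
  Position 7 ('g'): window [5,7] length 3
  Position 8 ('e'): window [5,8] length 4
  Position 9 ('b'): window [5,9] length 5 -- new best
  Position 10 ('d'): repeat (last at 5), move window start to 6
  Position 10 ('d'): window [6,10] length 5
Longest substring with no repeats: "dageb" with length 5

5


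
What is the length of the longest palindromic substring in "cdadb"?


Input: "cdadb"
Checking substrings for palindromes:
  [1:4] "dad" (len 3) => palindrome
Longest palindromic substring: "dad" with length 3

3


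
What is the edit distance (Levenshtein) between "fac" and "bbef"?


Computing edit distance: "fac" -> "bbef"
DP table:
           b    b    e    f
      0    1    2    3    4
  f   1    1    2    3    3
  a   2    2    2    3    4
  c   3    3    3    3    4
Edit distance = dp[3][4] = 4

4


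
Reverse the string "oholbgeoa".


Input: oholbgeoa
Reading characters right to left:
  Position 8: 'a'
  Position 7: 'o'
  Position 6: 'e'
  Position 5: 'g'
  Position 4: 'b'
  Position 3: 'l'
  Position 2: 'o'
  Position 1: 'h'
  Position 0: 'o'
Reversed: aoegbloho

aoegbloho


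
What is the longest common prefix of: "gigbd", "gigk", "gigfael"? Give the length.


Words: gigbd, gigk, gigfael
  Position 0: all 'g' => match
  Position 1: all 'i' => match
  Position 2: all 'g' => match
  Position 3: ('b', 'k', 'f') => mismatch, stop
LCP = "gig" (length 3)

3


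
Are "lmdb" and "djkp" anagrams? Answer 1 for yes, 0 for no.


Strings: "lmdb", "djkp"
Sorted first:  bdlm
Sorted second: djkp
Differ at position 0: 'b' vs 'd' => not anagrams

0


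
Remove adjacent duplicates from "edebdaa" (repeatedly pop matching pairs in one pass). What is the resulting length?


Input: edebdaa
Stack-based adjacent duplicate removal:
  Read 'e': push. Stack: e
  Read 'd': push. Stack: ed
  Read 'e': push. Stack: ede
  Read 'b': push. Stack: edeb
  Read 'd': push. Stack: edebd
  Read 'a': push. Stack: edebda
  Read 'a': matches stack top 'a' => pop. Stack: edebd
Final stack: "edebd" (length 5)

5


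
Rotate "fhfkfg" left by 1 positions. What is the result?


Input: "fhfkfg", rotate left by 1
First 1 characters: "f"
Remaining characters: "hfkfg"
Concatenate remaining + first: "hfkfg" + "f" = "hfkfgf"

hfkfgf


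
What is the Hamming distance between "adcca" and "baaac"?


Comparing "adcca" and "baaac" position by position:
  Position 0: 'a' vs 'b' => differ
  Position 1: 'd' vs 'a' => differ
  Position 2: 'c' vs 'a' => differ
  Position 3: 'c' vs 'a' => differ
  Position 4: 'a' vs 'c' => differ
Total differences (Hamming distance): 5

5


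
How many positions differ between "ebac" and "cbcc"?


Comparing "ebac" and "cbcc" position by position:
  Position 0: 'e' vs 'c' => DIFFER
  Position 1: 'b' vs 'b' => same
  Position 2: 'a' vs 'c' => DIFFER
  Position 3: 'c' vs 'c' => same
Positions that differ: 2

2


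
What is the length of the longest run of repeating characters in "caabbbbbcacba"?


Input: "caabbbbbcacba"
Scanning for longest run:
  Position 1 ('a'): new char, reset run to 1
  Position 2 ('a'): continues run of 'a', length=2
  Position 3 ('b'): new char, reset run to 1
  Position 4 ('b'): continues run of 'b', length=2
  Position 5 ('b'): continues run of 'b', length=3
  Position 6 ('b'): continues run of 'b', length=4
  Position 7 ('b'): continues run of 'b', length=5
  Position 8 ('c'): new char, reset run to 1
  Position 9 ('a'): new char, reset run to 1
  Position 10 ('c'): new char, reset run to 1
  Position 11 ('b'): new char, reset run to 1
  Position 12 ('a'): new char, reset run to 1
Longest run: 'b' with length 5

5


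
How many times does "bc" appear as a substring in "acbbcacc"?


Searching for "bc" in "acbbcacc"
Scanning each position:
  Position 0: "ac" => no
  Position 1: "cb" => no
  Position 2: "bb" => no
  Position 3: "bc" => MATCH
  Position 4: "ca" => no
  Position 5: "ac" => no
  Position 6: "cc" => no
Total occurrences: 1

1


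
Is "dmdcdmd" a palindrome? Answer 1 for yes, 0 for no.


Input: dmdcdmd
Reversed: dmdcdmd
  Compare pos 0 ('d') with pos 6 ('d'): match
  Compare pos 1 ('m') with pos 5 ('m'): match
  Compare pos 2 ('d') with pos 4 ('d'): match
Result: palindrome

1


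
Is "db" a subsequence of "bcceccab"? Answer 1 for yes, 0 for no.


Check if "db" is a subsequence of "bcceccab"
Greedy scan:
  Position 0 ('b'): no match needed
  Position 1 ('c'): no match needed
  Position 2 ('c'): no match needed
  Position 3 ('e'): no match needed
  Position 4 ('c'): no match needed
  Position 5 ('c'): no match needed
  Position 6 ('a'): no match needed
  Position 7 ('b'): no match needed
Only matched 0/2 characters => not a subsequence

0


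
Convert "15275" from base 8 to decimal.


Input: "15275" in base 8
Positional expansion:
  Digit '1' (value 1) x 8^4 = 4096
  Digit '5' (value 5) x 8^3 = 2560
  Digit '2' (value 2) x 8^2 = 128
  Digit '7' (value 7) x 8^1 = 56
  Digit '5' (value 5) x 8^0 = 5
Sum = 6845

6845


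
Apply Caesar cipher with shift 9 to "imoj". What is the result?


Caesar cipher: shift "imoj" by 9
  'i' (pos 8) + 9 = pos 17 = 'r'
  'm' (pos 12) + 9 = pos 21 = 'v'
  'o' (pos 14) + 9 = pos 23 = 'x'
  'j' (pos 9) + 9 = pos 18 = 's'
Result: rvxs

rvxs


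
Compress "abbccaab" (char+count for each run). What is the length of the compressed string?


Input: abbccaab
Runs:
  'a' x 1 => "a1"
  'b' x 2 => "b2"
  'c' x 2 => "c2"
  'a' x 2 => "a2"
  'b' x 1 => "b1"
Compressed: "a1b2c2a2b1"
Compressed length: 10

10


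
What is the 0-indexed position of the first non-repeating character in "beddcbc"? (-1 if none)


Input: beddcbc
Character frequencies:
  'b': 2
  'c': 2
  'd': 2
  'e': 1
Scanning left to right for freq == 1:
  Position 0 ('b'): freq=2, skip
  Position 1 ('e'): unique! => answer = 1

1


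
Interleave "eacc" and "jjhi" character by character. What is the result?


Interleaving "eacc" and "jjhi":
  Position 0: 'e' from first, 'j' from second => "ej"
  Position 1: 'a' from first, 'j' from second => "aj"
  Position 2: 'c' from first, 'h' from second => "ch"
  Position 3: 'c' from first, 'i' from second => "ci"
Result: ejajchci

ejajchci


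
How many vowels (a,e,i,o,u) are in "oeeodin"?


Input: oeeodin
Checking each character:
  'o' at position 0: vowel (running total: 1)
  'e' at position 1: vowel (running total: 2)
  'e' at position 2: vowel (running total: 3)
  'o' at position 3: vowel (running total: 4)
  'd' at position 4: consonant
  'i' at position 5: vowel (running total: 5)
  'n' at position 6: consonant
Total vowels: 5

5


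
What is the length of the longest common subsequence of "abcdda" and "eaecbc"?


LCS of "abcdda" and "eaecbc"
DP table:
           e    a    e    c    b    c
      0    0    0    0    0    0    0
  a   0    0    1    1    1    1    1
  b   0    0    1    1    1    2    2
  c   0    0    1    1    2    2    3
  d   0    0    1    1    2    2    3
  d   0    0    1    1    2    2    3
  a   0    0    1    1    2    2    3
LCS length = dp[6][6] = 3

3


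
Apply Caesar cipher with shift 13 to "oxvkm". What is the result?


Caesar cipher: shift "oxvkm" by 13
  'o' (pos 14) + 13 = pos 1 = 'b'
  'x' (pos 23) + 13 = pos 10 = 'k'
  'v' (pos 21) + 13 = pos 8 = 'i'
  'k' (pos 10) + 13 = pos 23 = 'x'
  'm' (pos 12) + 13 = pos 25 = 'z'
Result: bkixz

bkixz


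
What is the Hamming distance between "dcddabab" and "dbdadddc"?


Comparing "dcddabab" and "dbdadddc" position by position:
  Position 0: 'd' vs 'd' => same
  Position 1: 'c' vs 'b' => differ
  Position 2: 'd' vs 'd' => same
  Position 3: 'd' vs 'a' => differ
  Position 4: 'a' vs 'd' => differ
  Position 5: 'b' vs 'd' => differ
  Position 6: 'a' vs 'd' => differ
  Position 7: 'b' vs 'c' => differ
Total differences (Hamming distance): 6

6


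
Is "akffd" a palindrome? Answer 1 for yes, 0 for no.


Input: akffd
Reversed: dffka
  Compare pos 0 ('a') with pos 4 ('d'): MISMATCH
  Compare pos 1 ('k') with pos 3 ('f'): MISMATCH
Result: not a palindrome

0


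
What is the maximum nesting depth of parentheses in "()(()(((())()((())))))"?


Input: "()(()(((())()((())))))"
Tracking depth:
  Position 0 '(': depth becomes 1
  Position 1 ')': depth becomes 0
  Position 2 '(': depth becomes 1
  Position 3 '(': depth becomes 2
  Position 4 ')': depth becomes 1
  Position 5 '(': depth becomes 2
  Position 6 '(': depth becomes 3
  Position 7 '(': depth becomes 4
  Position 8 '(': depth becomes 5
  Position 9 ')': depth becomes 4
  Position 10 ')': depth becomes 3
  Position 11 '(': depth becomes 4
  Position 12 ')': depth becomes 3
  Position 13 '(': depth becomes 4
  Position 14 '(': depth becomes 5
  Position 15 '(': depth becomes 6
  Position 16 ')': depth becomes 5
  Position 17 ')': depth becomes 4
  Position 18 ')': depth becomes 3
  Position 19 ')': depth becomes 2
  Position 20 ')': depth becomes 1
  Position 21 ')': depth becomes 0
Maximum depth reached: 6

6


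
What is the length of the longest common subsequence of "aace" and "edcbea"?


LCS of "aace" and "edcbea"
DP table:
           e    d    c    b    e    a
      0    0    0    0    0    0    0
  a   0    0    0    0    0    0    1
  a   0    0    0    0    0    0    1
  c   0    0    0    1    1    1    1
  e   0    1    1    1    1    2    2
LCS length = dp[4][6] = 2

2


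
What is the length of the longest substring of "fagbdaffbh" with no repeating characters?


Input: "fagbdaffbh"
Sliding window (track last position of each char):
  Position 0 ('f'): window [0,0] length 1 -- new best
  Position 1 ('a'): window [0,1] length 2 -- new best
  Position 2 ('g'): window [0,2] length 3 -- new best
  Position 3 ('b'): window [0,3] length 4 -- new best
  Position 4 ('d'): window [0,4] length 5 -- new best
  Position 5 ('a'): repeat (last at 1), move window start to 2
  Position 5 ('a'): window [2,5] length 4
  Position 6 ('f'): window [2,6] length 5
  Position 7 ('f'): repeat (last at 6), move window start to 7
  Position 7 ('f'): window [7,7] length 1
  Position 8 ('b'): window [7,8] length 2
  Position 9 ('h'): window [7,9] length 3
Longest substring with no repeats: "fagbd" with length 5

5


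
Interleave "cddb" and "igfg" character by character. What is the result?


Interleaving "cddb" and "igfg":
  Position 0: 'c' from first, 'i' from second => "ci"
  Position 1: 'd' from first, 'g' from second => "dg"
  Position 2: 'd' from first, 'f' from second => "df"
  Position 3: 'b' from first, 'g' from second => "bg"
Result: cidgdfbg

cidgdfbg


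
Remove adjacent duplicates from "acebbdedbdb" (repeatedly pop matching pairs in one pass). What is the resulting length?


Input: acebbdedbdb
Stack-based adjacent duplicate removal:
  Read 'a': push. Stack: a
  Read 'c': push. Stack: ac
  Read 'e': push. Stack: ace
  Read 'b': push. Stack: aceb
  Read 'b': matches stack top 'b' => pop. Stack: ace
  Read 'd': push. Stack: aced
  Read 'e': push. Stack: acede
  Read 'd': push. Stack: aceded
  Read 'b': push. Stack: acededb
  Read 'd': push. Stack: acededbd
  Read 'b': push. Stack: acededbdb
Final stack: "acededbdb" (length 9)

9


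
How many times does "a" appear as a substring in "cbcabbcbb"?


Searching for "a" in "cbcabbcbb"
Scanning each position:
  Position 0: "c" => no
  Position 1: "b" => no
  Position 2: "c" => no
  Position 3: "a" => MATCH
  Position 4: "b" => no
  Position 5: "b" => no
  Position 6: "c" => no
  Position 7: "b" => no
  Position 8: "b" => no
Total occurrences: 1

1


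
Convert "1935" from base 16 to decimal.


Input: "1935" in base 16
Positional expansion:
  Digit '1' (value 1) x 16^3 = 4096
  Digit '9' (value 9) x 16^2 = 2304
  Digit '3' (value 3) x 16^1 = 48
  Digit '5' (value 5) x 16^0 = 5
Sum = 6453

6453


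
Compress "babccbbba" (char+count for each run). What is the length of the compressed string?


Input: babccbbba
Runs:
  'b' x 1 => "b1"
  'a' x 1 => "a1"
  'b' x 1 => "b1"
  'c' x 2 => "c2"
  'b' x 3 => "b3"
  'a' x 1 => "a1"
Compressed: "b1a1b1c2b3a1"
Compressed length: 12

12


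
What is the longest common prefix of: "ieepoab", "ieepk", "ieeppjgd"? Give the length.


Words: ieepoab, ieepk, ieeppjgd
  Position 0: all 'i' => match
  Position 1: all 'e' => match
  Position 2: all 'e' => match
  Position 3: all 'p' => match
  Position 4: ('o', 'k', 'p') => mismatch, stop
LCP = "ieep" (length 4)

4


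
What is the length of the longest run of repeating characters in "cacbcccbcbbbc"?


Input: "cacbcccbcbbbc"
Scanning for longest run:
  Position 1 ('a'): new char, reset run to 1
  Position 2 ('c'): new char, reset run to 1
  Position 3 ('b'): new char, reset run to 1
  Position 4 ('c'): new char, reset run to 1
  Position 5 ('c'): continues run of 'c', length=2
  Position 6 ('c'): continues run of 'c', length=3
  Position 7 ('b'): new char, reset run to 1
  Position 8 ('c'): new char, reset run to 1
  Position 9 ('b'): new char, reset run to 1
  Position 10 ('b'): continues run of 'b', length=2
  Position 11 ('b'): continues run of 'b', length=3
  Position 12 ('c'): new char, reset run to 1
Longest run: 'c' with length 3

3


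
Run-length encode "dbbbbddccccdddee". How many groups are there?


Input: dbbbbddccccdddee
Scanning for consecutive runs:
  Group 1: 'd' x 1 (positions 0-0)
  Group 2: 'b' x 4 (positions 1-4)
  Group 3: 'd' x 2 (positions 5-6)
  Group 4: 'c' x 4 (positions 7-10)
  Group 5: 'd' x 3 (positions 11-13)
  Group 6: 'e' x 2 (positions 14-15)
Total groups: 6

6


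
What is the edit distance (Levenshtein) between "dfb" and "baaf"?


Computing edit distance: "dfb" -> "baaf"
DP table:
           b    a    a    f
      0    1    2    3    4
  d   1    1    2    3    4
  f   2    2    2    3    3
  b   3    2    3    3    4
Edit distance = dp[3][4] = 4

4


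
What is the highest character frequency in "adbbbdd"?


Input: adbbbdd
Character counts:
  'a': 1
  'b': 3
  'd': 3
Maximum frequency: 3

3


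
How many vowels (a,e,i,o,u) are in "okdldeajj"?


Input: okdldeajj
Checking each character:
  'o' at position 0: vowel (running total: 1)
  'k' at position 1: consonant
  'd' at position 2: consonant
  'l' at position 3: consonant
  'd' at position 4: consonant
  'e' at position 5: vowel (running total: 2)
  'a' at position 6: vowel (running total: 3)
  'j' at position 7: consonant
  'j' at position 8: consonant
Total vowels: 3

3


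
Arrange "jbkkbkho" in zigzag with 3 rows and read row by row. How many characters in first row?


Zigzag "jbkkbkho" into 3 rows:
Placing characters:
  'j' => row 0
  'b' => row 1
  'k' => row 2
  'k' => row 1
  'b' => row 0
  'k' => row 1
  'h' => row 2
  'o' => row 1
Rows:
  Row 0: "jb"
  Row 1: "bkko"
  Row 2: "kh"
First row length: 2

2


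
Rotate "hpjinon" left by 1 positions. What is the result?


Input: "hpjinon", rotate left by 1
First 1 characters: "h"
Remaining characters: "pjinon"
Concatenate remaining + first: "pjinon" + "h" = "pjinonh"

pjinonh


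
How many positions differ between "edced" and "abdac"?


Comparing "edced" and "abdac" position by position:
  Position 0: 'e' vs 'a' => DIFFER
  Position 1: 'd' vs 'b' => DIFFER
  Position 2: 'c' vs 'd' => DIFFER
  Position 3: 'e' vs 'a' => DIFFER
  Position 4: 'd' vs 'c' => DIFFER
Positions that differ: 5

5


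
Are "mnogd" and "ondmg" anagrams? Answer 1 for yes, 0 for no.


Strings: "mnogd", "ondmg"
Sorted first:  dgmno
Sorted second: dgmno
Sorted forms match => anagrams

1


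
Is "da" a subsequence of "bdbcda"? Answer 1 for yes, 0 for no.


Check if "da" is a subsequence of "bdbcda"
Greedy scan:
  Position 0 ('b'): no match needed
  Position 1 ('d'): matches sub[0] = 'd'
  Position 2 ('b'): no match needed
  Position 3 ('c'): no match needed
  Position 4 ('d'): no match needed
  Position 5 ('a'): matches sub[1] = 'a'
All 2 characters matched => is a subsequence

1


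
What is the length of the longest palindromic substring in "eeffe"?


Input: "eeffe"
Checking substrings for palindromes:
  [1:5] "effe" (len 4) => palindrome
  [0:2] "ee" (len 2) => palindrome
  [2:4] "ff" (len 2) => palindrome
Longest palindromic substring: "effe" with length 4

4


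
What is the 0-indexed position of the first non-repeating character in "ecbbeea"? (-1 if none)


Input: ecbbeea
Character frequencies:
  'a': 1
  'b': 2
  'c': 1
  'e': 3
Scanning left to right for freq == 1:
  Position 0 ('e'): freq=3, skip
  Position 1 ('c'): unique! => answer = 1

1


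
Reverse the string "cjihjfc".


Input: cjihjfc
Reading characters right to left:
  Position 6: 'c'
  Position 5: 'f'
  Position 4: 'j'
  Position 3: 'h'
  Position 2: 'i'
  Position 1: 'j'
  Position 0: 'c'
Reversed: cfjhijc

cfjhijc


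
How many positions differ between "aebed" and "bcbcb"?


Comparing "aebed" and "bcbcb" position by position:
  Position 0: 'a' vs 'b' => DIFFER
  Position 1: 'e' vs 'c' => DIFFER
  Position 2: 'b' vs 'b' => same
  Position 3: 'e' vs 'c' => DIFFER
  Position 4: 'd' vs 'b' => DIFFER
Positions that differ: 4

4


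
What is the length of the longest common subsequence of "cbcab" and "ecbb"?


LCS of "cbcab" and "ecbb"
DP table:
           e    c    b    b
      0    0    0    0    0
  c   0    0    1    1    1
  b   0    0    1    2    2
  c   0    0    1    2    2
  a   0    0    1    2    2
  b   0    0    1    2    3
LCS length = dp[5][4] = 3

3


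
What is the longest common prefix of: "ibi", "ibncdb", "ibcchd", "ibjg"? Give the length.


Words: ibi, ibncdb, ibcchd, ibjg
  Position 0: all 'i' => match
  Position 1: all 'b' => match
  Position 2: ('i', 'n', 'c', 'j') => mismatch, stop
LCP = "ib" (length 2)

2


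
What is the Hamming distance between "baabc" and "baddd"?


Comparing "baabc" and "baddd" position by position:
  Position 0: 'b' vs 'b' => same
  Position 1: 'a' vs 'a' => same
  Position 2: 'a' vs 'd' => differ
  Position 3: 'b' vs 'd' => differ
  Position 4: 'c' vs 'd' => differ
Total differences (Hamming distance): 3

3


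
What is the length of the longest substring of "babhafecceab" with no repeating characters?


Input: "babhafecceab"
Sliding window (track last position of each char):
  Position 0 ('b'): window [0,0] length 1 -- new best
  Position 1 ('a'): window [0,1] length 2 -- new best
  Position 2 ('b'): repeat (last at 0), move window start to 1
  Position 2 ('b'): window [1,2] length 2
  Position 3 ('h'): window [1,3] length 3 -- new best
  Position 4 ('a'): repeat (last at 1), move window start to 2
  Position 4 ('a'): window [2,4] length 3
  Position 5 ('f'): window [2,5] length 4 -- new best
  Position 6 ('e'): window [2,6] length 5 -- new best
  Position 7 ('c'): window [2,7] length 6 -- new best
  Position 8 ('c'): repeat (last at 7), move window start to 8
  Position 8 ('c'): window [8,8] length 1
  Position 9 ('e'): window [8,9] length 2
  Position 10 ('a'): window [8,10] length 3
  Position 11 ('b'): window [8,11] length 4
Longest substring with no repeats: "bhafec" with length 6

6


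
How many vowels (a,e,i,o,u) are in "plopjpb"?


Input: plopjpb
Checking each character:
  'p' at position 0: consonant
  'l' at position 1: consonant
  'o' at position 2: vowel (running total: 1)
  'p' at position 3: consonant
  'j' at position 4: consonant
  'p' at position 5: consonant
  'b' at position 6: consonant
Total vowels: 1

1


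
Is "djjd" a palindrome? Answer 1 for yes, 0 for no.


Input: djjd
Reversed: djjd
  Compare pos 0 ('d') with pos 3 ('d'): match
  Compare pos 1 ('j') with pos 2 ('j'): match
Result: palindrome

1


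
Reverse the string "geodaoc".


Input: geodaoc
Reading characters right to left:
  Position 6: 'c'
  Position 5: 'o'
  Position 4: 'a'
  Position 3: 'd'
  Position 2: 'o'
  Position 1: 'e'
  Position 0: 'g'
Reversed: coadoeg

coadoeg


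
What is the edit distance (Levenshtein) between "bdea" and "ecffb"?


Computing edit distance: "bdea" -> "ecffb"
DP table:
           e    c    f    f    b
      0    1    2    3    4    5
  b   1    1    2    3    4    4
  d   2    2    2    3    4    5
  e   3    2    3    3    4    5
  a   4    3    3    4    4    5
Edit distance = dp[4][5] = 5

5


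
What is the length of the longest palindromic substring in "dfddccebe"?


Input: "dfddccebe"
Checking substrings for palindromes:
  [0:3] "dfd" (len 3) => palindrome
  [6:9] "ebe" (len 3) => palindrome
  [2:4] "dd" (len 2) => palindrome
  [4:6] "cc" (len 2) => palindrome
Longest palindromic substring: "dfd" with length 3

3


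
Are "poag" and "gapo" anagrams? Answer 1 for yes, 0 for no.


Strings: "poag", "gapo"
Sorted first:  agop
Sorted second: agop
Sorted forms match => anagrams

1


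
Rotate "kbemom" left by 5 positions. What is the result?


Input: "kbemom", rotate left by 5
First 5 characters: "kbemo"
Remaining characters: "m"
Concatenate remaining + first: "m" + "kbemo" = "mkbemo"

mkbemo


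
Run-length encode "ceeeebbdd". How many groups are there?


Input: ceeeebbdd
Scanning for consecutive runs:
  Group 1: 'c' x 1 (positions 0-0)
  Group 2: 'e' x 4 (positions 1-4)
  Group 3: 'b' x 2 (positions 5-6)
  Group 4: 'd' x 2 (positions 7-8)
Total groups: 4

4


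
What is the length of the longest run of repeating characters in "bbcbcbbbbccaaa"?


Input: "bbcbcbbbbccaaa"
Scanning for longest run:
  Position 1 ('b'): continues run of 'b', length=2
  Position 2 ('c'): new char, reset run to 1
  Position 3 ('b'): new char, reset run to 1
  Position 4 ('c'): new char, reset run to 1
  Position 5 ('b'): new char, reset run to 1
  Position 6 ('b'): continues run of 'b', length=2
  Position 7 ('b'): continues run of 'b', length=3
  Position 8 ('b'): continues run of 'b', length=4
  Position 9 ('c'): new char, reset run to 1
  Position 10 ('c'): continues run of 'c', length=2
  Position 11 ('a'): new char, reset run to 1
  Position 12 ('a'): continues run of 'a', length=2
  Position 13 ('a'): continues run of 'a', length=3
Longest run: 'b' with length 4

4


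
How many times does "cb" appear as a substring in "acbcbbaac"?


Searching for "cb" in "acbcbbaac"
Scanning each position:
  Position 0: "ac" => no
  Position 1: "cb" => MATCH
  Position 2: "bc" => no
  Position 3: "cb" => MATCH
  Position 4: "bb" => no
  Position 5: "ba" => no
  Position 6: "aa" => no
  Position 7: "ac" => no
Total occurrences: 2

2


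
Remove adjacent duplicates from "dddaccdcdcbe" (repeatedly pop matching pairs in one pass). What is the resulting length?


Input: dddaccdcdcbe
Stack-based adjacent duplicate removal:
  Read 'd': push. Stack: d
  Read 'd': matches stack top 'd' => pop. Stack: (empty)
  Read 'd': push. Stack: d
  Read 'a': push. Stack: da
  Read 'c': push. Stack: dac
  Read 'c': matches stack top 'c' => pop. Stack: da
  Read 'd': push. Stack: dad
  Read 'c': push. Stack: dadc
  Read 'd': push. Stack: dadcd
  Read 'c': push. Stack: dadcdc
  Read 'b': push. Stack: dadcdcb
  Read 'e': push. Stack: dadcdcbe
Final stack: "dadcdcbe" (length 8)

8


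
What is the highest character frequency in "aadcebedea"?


Input: aadcebedea
Character counts:
  'a': 3
  'b': 1
  'c': 1
  'd': 2
  'e': 3
Maximum frequency: 3

3


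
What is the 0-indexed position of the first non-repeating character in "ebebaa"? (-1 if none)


Input: ebebaa
Character frequencies:
  'a': 2
  'b': 2
  'e': 2
Scanning left to right for freq == 1:
  Position 0 ('e'): freq=2, skip
  Position 1 ('b'): freq=2, skip
  Position 2 ('e'): freq=2, skip
  Position 3 ('b'): freq=2, skip
  Position 4 ('a'): freq=2, skip
  Position 5 ('a'): freq=2, skip
  No unique character found => answer = -1

-1


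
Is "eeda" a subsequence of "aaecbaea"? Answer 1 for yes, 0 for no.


Check if "eeda" is a subsequence of "aaecbaea"
Greedy scan:
  Position 0 ('a'): no match needed
  Position 1 ('a'): no match needed
  Position 2 ('e'): matches sub[0] = 'e'
  Position 3 ('c'): no match needed
  Position 4 ('b'): no match needed
  Position 5 ('a'): no match needed
  Position 6 ('e'): matches sub[1] = 'e'
  Position 7 ('a'): no match needed
Only matched 2/4 characters => not a subsequence

0


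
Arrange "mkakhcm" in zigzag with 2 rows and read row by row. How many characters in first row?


Zigzag "mkakhcm" into 2 rows:
Placing characters:
  'm' => row 0
  'k' => row 1
  'a' => row 0
  'k' => row 1
  'h' => row 0
  'c' => row 1
  'm' => row 0
Rows:
  Row 0: "mahm"
  Row 1: "kkc"
First row length: 4

4


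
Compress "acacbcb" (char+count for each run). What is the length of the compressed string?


Input: acacbcb
Runs:
  'a' x 1 => "a1"
  'c' x 1 => "c1"
  'a' x 1 => "a1"
  'c' x 1 => "c1"
  'b' x 1 => "b1"
  'c' x 1 => "c1"
  'b' x 1 => "b1"
Compressed: "a1c1a1c1b1c1b1"
Compressed length: 14

14


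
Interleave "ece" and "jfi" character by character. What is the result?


Interleaving "ece" and "jfi":
  Position 0: 'e' from first, 'j' from second => "ej"
  Position 1: 'c' from first, 'f' from second => "cf"
  Position 2: 'e' from first, 'i' from second => "ei"
Result: ejcfei

ejcfei


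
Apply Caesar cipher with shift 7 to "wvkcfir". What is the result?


Caesar cipher: shift "wvkcfir" by 7
  'w' (pos 22) + 7 = pos 3 = 'd'
  'v' (pos 21) + 7 = pos 2 = 'c'
  'k' (pos 10) + 7 = pos 17 = 'r'
  'c' (pos 2) + 7 = pos 9 = 'j'
  'f' (pos 5) + 7 = pos 12 = 'm'
  'i' (pos 8) + 7 = pos 15 = 'p'
  'r' (pos 17) + 7 = pos 24 = 'y'
Result: dcrjmpy

dcrjmpy


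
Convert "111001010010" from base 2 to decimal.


Input: "111001010010" in base 2
Positional expansion:
  Digit '1' (value 1) x 2^11 = 2048
  Digit '1' (value 1) x 2^10 = 1024
  Digit '1' (value 1) x 2^9 = 512
  Digit '0' (value 0) x 2^8 = 0
  Digit '0' (value 0) x 2^7 = 0
  Digit '1' (value 1) x 2^6 = 64
  Digit '0' (value 0) x 2^5 = 0
  Digit '1' (value 1) x 2^4 = 16
  Digit '0' (value 0) x 2^3 = 0
  Digit '0' (value 0) x 2^2 = 0
  Digit '1' (value 1) x 2^1 = 2
  Digit '0' (value 0) x 2^0 = 0
Sum = 3666

3666


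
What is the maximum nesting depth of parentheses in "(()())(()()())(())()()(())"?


Input: "(()())(()()())(())()()(())"
Tracking depth:
  Position 0 '(': depth becomes 1
  Position 1 '(': depth becomes 2
  Position 2 ')': depth becomes 1
  Position 3 '(': depth becomes 2
  Position 4 ')': depth becomes 1
  Position 5 ')': depth becomes 0
  Position 6 '(': depth becomes 1
  Position 7 '(': depth becomes 2
  Position 8 ')': depth becomes 1
  Position 9 '(': depth becomes 2
  Position 10 ')': depth becomes 1
  Position 11 '(': depth becomes 2
  Position 12 ')': depth becomes 1
  Position 13 ')': depth becomes 0
  Position 14 '(': depth becomes 1
  Position 15 '(': depth becomes 2
  Position 16 ')': depth becomes 1
  Position 17 ')': depth becomes 0
  Position 18 '(': depth becomes 1
  Position 19 ')': depth becomes 0
  Position 20 '(': depth becomes 1
  Position 21 ')': depth becomes 0
  Position 22 '(': depth becomes 1
  Position 23 '(': depth becomes 2
  Position 24 ')': depth becomes 1
  Position 25 ')': depth becomes 0
Maximum depth reached: 2

2


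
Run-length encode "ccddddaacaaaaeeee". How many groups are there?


Input: ccddddaacaaaaeeee
Scanning for consecutive runs:
  Group 1: 'c' x 2 (positions 0-1)
  Group 2: 'd' x 4 (positions 2-5)
  Group 3: 'a' x 2 (positions 6-7)
  Group 4: 'c' x 1 (positions 8-8)
  Group 5: 'a' x 4 (positions 9-12)
  Group 6: 'e' x 4 (positions 13-16)
Total groups: 6

6


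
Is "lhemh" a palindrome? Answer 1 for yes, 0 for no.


Input: lhemh
Reversed: hmehl
  Compare pos 0 ('l') with pos 4 ('h'): MISMATCH
  Compare pos 1 ('h') with pos 3 ('m'): MISMATCH
Result: not a palindrome

0


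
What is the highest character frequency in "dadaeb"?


Input: dadaeb
Character counts:
  'a': 2
  'b': 1
  'd': 2
  'e': 1
Maximum frequency: 2

2


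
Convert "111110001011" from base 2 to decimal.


Input: "111110001011" in base 2
Positional expansion:
  Digit '1' (value 1) x 2^11 = 2048
  Digit '1' (value 1) x 2^10 = 1024
  Digit '1' (value 1) x 2^9 = 512
  Digit '1' (value 1) x 2^8 = 256
  Digit '1' (value 1) x 2^7 = 128
  Digit '0' (value 0) x 2^6 = 0
  Digit '0' (value 0) x 2^5 = 0
  Digit '0' (value 0) x 2^4 = 0
  Digit '1' (value 1) x 2^3 = 8
  Digit '0' (value 0) x 2^2 = 0
  Digit '1' (value 1) x 2^1 = 2
  Digit '1' (value 1) x 2^0 = 1
Sum = 3979

3979


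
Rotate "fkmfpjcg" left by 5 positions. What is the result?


Input: "fkmfpjcg", rotate left by 5
First 5 characters: "fkmfp"
Remaining characters: "jcg"
Concatenate remaining + first: "jcg" + "fkmfp" = "jcgfkmfp"

jcgfkmfp


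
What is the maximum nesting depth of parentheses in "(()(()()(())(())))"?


Input: "(()(()()(())(())))"
Tracking depth:
  Position 0 '(': depth becomes 1
  Position 1 '(': depth becomes 2
  Position 2 ')': depth becomes 1
  Position 3 '(': depth becomes 2
  Position 4 '(': depth becomes 3
  Position 5 ')': depth becomes 2
  Position 6 '(': depth becomes 3
  Position 7 ')': depth becomes 2
  Position 8 '(': depth becomes 3
  Position 9 '(': depth becomes 4
  Position 10 ')': depth becomes 3
  Position 11 ')': depth becomes 2
  Position 12 '(': depth becomes 3
  Position 13 '(': depth becomes 4
  Position 14 ')': depth becomes 3
  Position 15 ')': depth becomes 2
  Position 16 ')': depth becomes 1
  Position 17 ')': depth becomes 0
Maximum depth reached: 4

4


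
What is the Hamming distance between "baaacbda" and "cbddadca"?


Comparing "baaacbda" and "cbddadca" position by position:
  Position 0: 'b' vs 'c' => differ
  Position 1: 'a' vs 'b' => differ
  Position 2: 'a' vs 'd' => differ
  Position 3: 'a' vs 'd' => differ
  Position 4: 'c' vs 'a' => differ
  Position 5: 'b' vs 'd' => differ
  Position 6: 'd' vs 'c' => differ
  Position 7: 'a' vs 'a' => same
Total differences (Hamming distance): 7

7


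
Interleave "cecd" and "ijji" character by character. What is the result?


Interleaving "cecd" and "ijji":
  Position 0: 'c' from first, 'i' from second => "ci"
  Position 1: 'e' from first, 'j' from second => "ej"
  Position 2: 'c' from first, 'j' from second => "cj"
  Position 3: 'd' from first, 'i' from second => "di"
Result: ciejcjdi

ciejcjdi


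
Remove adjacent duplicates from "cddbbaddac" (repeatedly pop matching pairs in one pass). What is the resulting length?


Input: cddbbaddac
Stack-based adjacent duplicate removal:
  Read 'c': push. Stack: c
  Read 'd': push. Stack: cd
  Read 'd': matches stack top 'd' => pop. Stack: c
  Read 'b': push. Stack: cb
  Read 'b': matches stack top 'b' => pop. Stack: c
  Read 'a': push. Stack: ca
  Read 'd': push. Stack: cad
  Read 'd': matches stack top 'd' => pop. Stack: ca
  Read 'a': matches stack top 'a' => pop. Stack: c
  Read 'c': matches stack top 'c' => pop. Stack: (empty)
Final stack: "" (length 0)

0


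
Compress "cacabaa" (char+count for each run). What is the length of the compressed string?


Input: cacabaa
Runs:
  'c' x 1 => "c1"
  'a' x 1 => "a1"
  'c' x 1 => "c1"
  'a' x 1 => "a1"
  'b' x 1 => "b1"
  'a' x 2 => "a2"
Compressed: "c1a1c1a1b1a2"
Compressed length: 12

12


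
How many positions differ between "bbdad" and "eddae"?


Comparing "bbdad" and "eddae" position by position:
  Position 0: 'b' vs 'e' => DIFFER
  Position 1: 'b' vs 'd' => DIFFER
  Position 2: 'd' vs 'd' => same
  Position 3: 'a' vs 'a' => same
  Position 4: 'd' vs 'e' => DIFFER
Positions that differ: 3

3


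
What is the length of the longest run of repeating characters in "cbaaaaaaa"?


Input: "cbaaaaaaa"
Scanning for longest run:
  Position 1 ('b'): new char, reset run to 1
  Position 2 ('a'): new char, reset run to 1
  Position 3 ('a'): continues run of 'a', length=2
  Position 4 ('a'): continues run of 'a', length=3
  Position 5 ('a'): continues run of 'a', length=4
  Position 6 ('a'): continues run of 'a', length=5
  Position 7 ('a'): continues run of 'a', length=6
  Position 8 ('a'): continues run of 'a', length=7
Longest run: 'a' with length 7

7


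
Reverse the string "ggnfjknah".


Input: ggnfjknah
Reading characters right to left:
  Position 8: 'h'
  Position 7: 'a'
  Position 6: 'n'
  Position 5: 'k'
  Position 4: 'j'
  Position 3: 'f'
  Position 2: 'n'
  Position 1: 'g'
  Position 0: 'g'
Reversed: hankjfngg

hankjfngg


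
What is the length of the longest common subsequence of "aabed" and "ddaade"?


LCS of "aabed" and "ddaade"
DP table:
           d    d    a    a    d    e
      0    0    0    0    0    0    0
  a   0    0    0    1    1    1    1
  a   0    0    0    1    2    2    2
  b   0    0    0    1    2    2    2
  e   0    0    0    1    2    2    3
  d   0    1    1    1    2    3    3
LCS length = dp[5][6] = 3

3


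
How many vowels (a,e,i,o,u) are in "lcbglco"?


Input: lcbglco
Checking each character:
  'l' at position 0: consonant
  'c' at position 1: consonant
  'b' at position 2: consonant
  'g' at position 3: consonant
  'l' at position 4: consonant
  'c' at position 5: consonant
  'o' at position 6: vowel (running total: 1)
Total vowels: 1

1


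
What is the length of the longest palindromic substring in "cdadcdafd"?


Input: "cdadcdafd"
Checking substrings for palindromes:
  [0:5] "cdadc" (len 5) => palindrome
  [2:7] "adcda" (len 5) => palindrome
  [1:4] "dad" (len 3) => palindrome
  [3:6] "dcd" (len 3) => palindrome
Longest palindromic substring: "cdadc" with length 5

5


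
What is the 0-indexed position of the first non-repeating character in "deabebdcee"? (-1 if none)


Input: deabebdcee
Character frequencies:
  'a': 1
  'b': 2
  'c': 1
  'd': 2
  'e': 4
Scanning left to right for freq == 1:
  Position 0 ('d'): freq=2, skip
  Position 1 ('e'): freq=4, skip
  Position 2 ('a'): unique! => answer = 2

2


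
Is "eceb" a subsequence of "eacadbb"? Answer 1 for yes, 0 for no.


Check if "eceb" is a subsequence of "eacadbb"
Greedy scan:
  Position 0 ('e'): matches sub[0] = 'e'
  Position 1 ('a'): no match needed
  Position 2 ('c'): matches sub[1] = 'c'
  Position 3 ('a'): no match needed
  Position 4 ('d'): no match needed
  Position 5 ('b'): no match needed
  Position 6 ('b'): no match needed
Only matched 2/4 characters => not a subsequence

0


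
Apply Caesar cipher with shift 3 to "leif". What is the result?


Caesar cipher: shift "leif" by 3
  'l' (pos 11) + 3 = pos 14 = 'o'
  'e' (pos 4) + 3 = pos 7 = 'h'
  'i' (pos 8) + 3 = pos 11 = 'l'
  'f' (pos 5) + 3 = pos 8 = 'i'
Result: ohli

ohli


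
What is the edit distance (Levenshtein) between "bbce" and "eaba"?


Computing edit distance: "bbce" -> "eaba"
DP table:
           e    a    b    a
      0    1    2    3    4
  b   1    1    2    2    3
  b   2    2    2    2    3
  c   3    3    3    3    3
  e   4    3    4    4    4
Edit distance = dp[4][4] = 4

4


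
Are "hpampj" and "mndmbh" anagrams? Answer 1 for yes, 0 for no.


Strings: "hpampj", "mndmbh"
Sorted first:  ahjmpp
Sorted second: bdhmmn
Differ at position 0: 'a' vs 'b' => not anagrams

0


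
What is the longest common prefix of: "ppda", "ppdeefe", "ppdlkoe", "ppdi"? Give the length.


Words: ppda, ppdeefe, ppdlkoe, ppdi
  Position 0: all 'p' => match
  Position 1: all 'p' => match
  Position 2: all 'd' => match
  Position 3: ('a', 'e', 'l', 'i') => mismatch, stop
LCP = "ppd" (length 3)

3
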